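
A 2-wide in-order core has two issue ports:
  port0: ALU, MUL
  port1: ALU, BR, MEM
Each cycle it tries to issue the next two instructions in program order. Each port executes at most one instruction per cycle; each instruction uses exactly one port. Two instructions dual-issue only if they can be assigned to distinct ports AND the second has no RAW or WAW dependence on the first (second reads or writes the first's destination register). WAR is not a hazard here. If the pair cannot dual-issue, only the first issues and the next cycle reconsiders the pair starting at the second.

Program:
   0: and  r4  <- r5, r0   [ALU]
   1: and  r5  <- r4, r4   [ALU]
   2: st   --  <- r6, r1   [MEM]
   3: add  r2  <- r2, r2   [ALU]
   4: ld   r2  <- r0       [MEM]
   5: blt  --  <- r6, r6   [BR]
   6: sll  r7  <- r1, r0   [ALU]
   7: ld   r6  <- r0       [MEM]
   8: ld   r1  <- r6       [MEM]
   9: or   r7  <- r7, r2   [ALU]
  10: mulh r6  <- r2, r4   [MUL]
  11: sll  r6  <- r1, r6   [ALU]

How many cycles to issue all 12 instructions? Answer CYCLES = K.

CYCLES = 9

c0: i0 and.ALU  RAW r4
c1: i1/i2 and.ALU st.MEM  dual
c2: i3 add.ALU  WAW r2
c3: i4 ld.MEM  no-port MEM/BR
c4: i5/i6 blt.BR sll.ALU  dual
c5: i7 ld.MEM  no-port MEM/MEM
c6: i8/i9 ld.MEM or.ALU  dual
c7: i10 mulh.MUL  RAW+WAW r6
c8: i11 sll.ALU  tail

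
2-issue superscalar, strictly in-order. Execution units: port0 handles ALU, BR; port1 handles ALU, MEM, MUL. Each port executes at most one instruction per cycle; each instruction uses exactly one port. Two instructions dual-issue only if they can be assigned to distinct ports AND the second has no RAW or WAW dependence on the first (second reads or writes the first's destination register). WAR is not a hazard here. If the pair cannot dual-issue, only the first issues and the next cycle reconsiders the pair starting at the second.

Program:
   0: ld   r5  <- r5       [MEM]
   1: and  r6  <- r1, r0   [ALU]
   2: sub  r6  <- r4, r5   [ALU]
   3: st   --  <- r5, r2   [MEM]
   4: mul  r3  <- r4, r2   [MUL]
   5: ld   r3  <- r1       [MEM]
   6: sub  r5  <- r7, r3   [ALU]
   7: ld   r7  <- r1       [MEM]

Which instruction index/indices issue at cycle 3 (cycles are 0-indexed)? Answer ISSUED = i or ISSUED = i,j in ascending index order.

t=0 i0,i1:ld;and ; dual
t=1 i2,i3:sub;st ; dual
t=2 i4:mul ; no-port MUL/MEM
t=3 i5:ld ; RAW r3
t=4 i6,i7:sub;ld ; dual

ISSUED = 5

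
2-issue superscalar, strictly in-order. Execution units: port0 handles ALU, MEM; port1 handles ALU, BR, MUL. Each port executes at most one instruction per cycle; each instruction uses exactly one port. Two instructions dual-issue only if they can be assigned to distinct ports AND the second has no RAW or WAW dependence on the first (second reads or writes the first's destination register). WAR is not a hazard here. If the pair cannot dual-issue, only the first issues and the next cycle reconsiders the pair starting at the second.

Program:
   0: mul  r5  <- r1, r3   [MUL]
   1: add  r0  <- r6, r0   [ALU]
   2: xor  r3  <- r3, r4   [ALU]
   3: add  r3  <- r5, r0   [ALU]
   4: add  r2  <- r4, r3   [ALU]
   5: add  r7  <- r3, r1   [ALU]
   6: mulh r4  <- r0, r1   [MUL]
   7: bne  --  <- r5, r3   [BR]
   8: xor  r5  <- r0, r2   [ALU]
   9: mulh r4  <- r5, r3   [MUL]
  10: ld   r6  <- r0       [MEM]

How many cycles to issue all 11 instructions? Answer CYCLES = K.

CYCLES = 7

t=0 i0,i1:mul.MUL;add.ALU ; dual
t=1 i2:xor.ALU ; WAW r3
t=2 i3:add.ALU ; RAW r3
t=3 i4,i5:add.ALU;add.ALU ; dual
t=4 i6:mulh.MUL ; no-port MUL/BR
t=5 i7,i8:bne.BR;xor.ALU ; dual
t=6 i9,i10:mulh.MUL;ld.MEM ; dual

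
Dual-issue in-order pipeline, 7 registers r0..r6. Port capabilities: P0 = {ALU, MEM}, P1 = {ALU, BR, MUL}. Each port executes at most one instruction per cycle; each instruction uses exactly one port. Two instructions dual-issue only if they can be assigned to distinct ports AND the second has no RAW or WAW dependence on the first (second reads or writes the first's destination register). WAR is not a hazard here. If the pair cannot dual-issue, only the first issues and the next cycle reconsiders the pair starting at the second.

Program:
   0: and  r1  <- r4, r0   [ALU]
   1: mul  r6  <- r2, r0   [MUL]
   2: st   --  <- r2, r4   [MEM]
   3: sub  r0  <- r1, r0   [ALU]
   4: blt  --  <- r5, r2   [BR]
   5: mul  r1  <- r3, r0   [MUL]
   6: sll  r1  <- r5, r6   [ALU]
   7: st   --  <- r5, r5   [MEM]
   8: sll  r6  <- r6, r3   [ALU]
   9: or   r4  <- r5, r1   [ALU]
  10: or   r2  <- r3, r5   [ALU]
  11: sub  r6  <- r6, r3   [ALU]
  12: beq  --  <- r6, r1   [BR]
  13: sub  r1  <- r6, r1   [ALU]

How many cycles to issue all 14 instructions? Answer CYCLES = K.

c0: i0/i1 and.ALU+mul.MUL  2-wide
c1: i2/i3 st.MEM+sub.ALU  2-wide
c2: i4 blt.BR  no-port BR/MUL
c3: i5 mul.MUL  WAW r1
c4: i6/i7 sll.ALU+st.MEM  2-wide
c5: i8/i9 sll.ALU+or.ALU  2-wide
c6: i10/i11 or.ALU+sub.ALU  2-wide
c7: i12/i13 beq.BR+sub.ALU  2-wide

CYCLES = 8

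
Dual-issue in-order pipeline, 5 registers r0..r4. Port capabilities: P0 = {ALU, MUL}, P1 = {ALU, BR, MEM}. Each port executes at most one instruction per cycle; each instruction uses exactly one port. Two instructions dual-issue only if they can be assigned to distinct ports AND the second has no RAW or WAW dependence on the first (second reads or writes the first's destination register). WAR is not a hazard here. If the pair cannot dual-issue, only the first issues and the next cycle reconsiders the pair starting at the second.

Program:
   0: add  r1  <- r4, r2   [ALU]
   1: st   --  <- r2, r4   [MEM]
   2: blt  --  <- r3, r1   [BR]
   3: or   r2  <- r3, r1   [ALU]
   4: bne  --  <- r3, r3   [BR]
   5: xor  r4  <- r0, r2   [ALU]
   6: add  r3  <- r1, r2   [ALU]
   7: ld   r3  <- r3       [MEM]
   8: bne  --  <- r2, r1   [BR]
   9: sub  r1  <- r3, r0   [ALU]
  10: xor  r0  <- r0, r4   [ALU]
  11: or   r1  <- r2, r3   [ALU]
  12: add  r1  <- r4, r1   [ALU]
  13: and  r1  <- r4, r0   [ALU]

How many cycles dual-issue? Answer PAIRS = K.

PAIRS = 5

[0] i0,i1  add.ALU/st.MEM  -- pair
[1] i2,i3  blt.BR/or.ALU  -- pair
[2] i4,i5  bne.BR/xor.ALU  -- pair
[3] i6  add.ALU  -- RAW+WAW r3
[4] i7  ld.MEM  -- no-port MEM/BR
[5] i8,i9  bne.BR/sub.ALU  -- pair
[6] i10,i11  xor.ALU/or.ALU  -- pair
[7] i12  add.ALU  -- WAW r1
[8] i13  and.ALU  -- tail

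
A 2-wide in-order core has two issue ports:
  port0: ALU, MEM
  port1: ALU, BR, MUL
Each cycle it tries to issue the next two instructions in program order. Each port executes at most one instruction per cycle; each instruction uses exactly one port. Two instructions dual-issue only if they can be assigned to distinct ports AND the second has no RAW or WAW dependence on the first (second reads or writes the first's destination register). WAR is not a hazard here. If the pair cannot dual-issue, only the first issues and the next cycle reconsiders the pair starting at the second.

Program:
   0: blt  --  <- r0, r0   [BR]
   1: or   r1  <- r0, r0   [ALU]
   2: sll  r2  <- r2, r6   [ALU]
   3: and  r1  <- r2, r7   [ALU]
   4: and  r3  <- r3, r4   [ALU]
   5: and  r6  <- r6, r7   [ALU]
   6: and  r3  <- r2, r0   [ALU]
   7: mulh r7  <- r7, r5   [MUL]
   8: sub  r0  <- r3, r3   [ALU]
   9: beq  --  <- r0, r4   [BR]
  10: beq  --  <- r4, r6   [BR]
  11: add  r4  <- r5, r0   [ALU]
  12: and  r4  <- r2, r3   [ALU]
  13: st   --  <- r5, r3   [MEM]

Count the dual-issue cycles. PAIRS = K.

PAIRS = 6

0. blt/or @i0+i1  | dual
1. sll @i2  | RAW r2
2. and/and @i3+i4  | dual
3. and/and @i5+i6  | dual
4. mulh/sub @i7+i8  | dual
5. beq @i9  | no-port BR/BR
6. beq/add @i10+i11  | dual
7. and/st @i12+i13  | dual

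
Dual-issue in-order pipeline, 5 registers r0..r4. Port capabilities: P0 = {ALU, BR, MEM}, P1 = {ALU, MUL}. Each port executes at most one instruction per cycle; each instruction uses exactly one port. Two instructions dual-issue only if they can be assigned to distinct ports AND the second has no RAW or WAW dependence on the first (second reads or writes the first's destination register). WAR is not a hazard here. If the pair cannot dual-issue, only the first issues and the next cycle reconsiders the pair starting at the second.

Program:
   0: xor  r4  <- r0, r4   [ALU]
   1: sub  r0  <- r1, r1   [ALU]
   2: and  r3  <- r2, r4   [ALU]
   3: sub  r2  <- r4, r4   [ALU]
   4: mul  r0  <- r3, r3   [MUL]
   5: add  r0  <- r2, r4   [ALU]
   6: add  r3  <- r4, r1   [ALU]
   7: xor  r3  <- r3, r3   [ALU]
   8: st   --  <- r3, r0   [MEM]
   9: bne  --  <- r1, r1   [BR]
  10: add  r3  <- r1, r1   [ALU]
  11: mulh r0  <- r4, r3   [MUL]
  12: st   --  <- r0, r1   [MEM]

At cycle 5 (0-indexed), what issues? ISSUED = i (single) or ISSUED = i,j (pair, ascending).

c0: i0+i1 xor.ALU sub.ALU  dual
c1: i2+i3 and.ALU sub.ALU  dual
c2: i4 mul.MUL  WAW r0
c3: i5+i6 add.ALU add.ALU  dual
c4: i7 xor.ALU  RAW r3
c5: i8 st.MEM  no-port MEM/BR
c6: i9+i10 bne.BR add.ALU  dual
c7: i11 mulh.MUL  RAW r0
c8: i12 st.MEM  tail

ISSUED = 8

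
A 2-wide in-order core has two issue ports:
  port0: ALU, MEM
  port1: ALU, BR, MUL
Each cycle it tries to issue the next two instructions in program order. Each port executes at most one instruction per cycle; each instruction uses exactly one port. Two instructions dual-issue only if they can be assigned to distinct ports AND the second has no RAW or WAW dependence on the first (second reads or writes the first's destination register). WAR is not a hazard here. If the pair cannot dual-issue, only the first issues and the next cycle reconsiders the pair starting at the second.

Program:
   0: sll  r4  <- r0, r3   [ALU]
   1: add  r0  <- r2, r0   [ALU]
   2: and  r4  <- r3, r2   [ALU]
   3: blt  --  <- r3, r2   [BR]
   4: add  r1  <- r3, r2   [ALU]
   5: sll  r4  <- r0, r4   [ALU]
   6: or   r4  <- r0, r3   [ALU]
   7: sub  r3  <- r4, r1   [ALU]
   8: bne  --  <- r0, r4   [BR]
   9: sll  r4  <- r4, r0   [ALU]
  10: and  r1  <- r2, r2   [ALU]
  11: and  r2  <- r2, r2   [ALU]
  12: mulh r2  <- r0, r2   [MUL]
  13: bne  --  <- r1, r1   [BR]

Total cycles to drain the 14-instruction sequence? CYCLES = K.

CYCLES = 9

  cy0 -> i0+i1 (sll;add) pair
  cy1 -> i2+i3 (and;blt) pair
  cy2 -> i4+i5 (add;sll) pair
  cy3 -> i6 (or) RAW r4
  cy4 -> i7+i8 (sub;bne) pair
  cy5 -> i9+i10 (sll;and) pair
  cy6 -> i11 (and) RAW+WAW r2
  cy7 -> i12 (mulh) no-port MUL/BR
  cy8 -> i13 (bne) tail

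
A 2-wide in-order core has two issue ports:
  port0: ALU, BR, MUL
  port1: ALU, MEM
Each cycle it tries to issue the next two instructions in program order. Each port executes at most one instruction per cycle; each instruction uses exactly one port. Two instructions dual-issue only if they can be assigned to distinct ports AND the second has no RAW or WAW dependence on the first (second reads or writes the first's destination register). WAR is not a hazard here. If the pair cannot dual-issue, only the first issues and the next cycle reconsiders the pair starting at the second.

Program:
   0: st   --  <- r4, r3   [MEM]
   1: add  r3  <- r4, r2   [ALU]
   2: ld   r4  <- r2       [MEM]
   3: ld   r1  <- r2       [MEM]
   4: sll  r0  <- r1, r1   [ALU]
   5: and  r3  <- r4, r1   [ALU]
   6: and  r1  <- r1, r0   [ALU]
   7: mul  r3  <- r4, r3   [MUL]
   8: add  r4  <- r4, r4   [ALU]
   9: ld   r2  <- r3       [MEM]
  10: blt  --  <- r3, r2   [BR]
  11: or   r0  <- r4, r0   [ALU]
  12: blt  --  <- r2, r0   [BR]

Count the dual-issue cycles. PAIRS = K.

c0: i0+i1 st.MEM/add.ALU  pair
c1: i2 ld.MEM  no-port MEM/MEM
c2: i3 ld.MEM  RAW r1
c3: i4+i5 sll.ALU/and.ALU  pair
c4: i6+i7 and.ALU/mul.MUL  pair
c5: i8+i9 add.ALU/ld.MEM  pair
c6: i10+i11 blt.BR/or.ALU  pair
c7: i12 blt.BR  tail

PAIRS = 5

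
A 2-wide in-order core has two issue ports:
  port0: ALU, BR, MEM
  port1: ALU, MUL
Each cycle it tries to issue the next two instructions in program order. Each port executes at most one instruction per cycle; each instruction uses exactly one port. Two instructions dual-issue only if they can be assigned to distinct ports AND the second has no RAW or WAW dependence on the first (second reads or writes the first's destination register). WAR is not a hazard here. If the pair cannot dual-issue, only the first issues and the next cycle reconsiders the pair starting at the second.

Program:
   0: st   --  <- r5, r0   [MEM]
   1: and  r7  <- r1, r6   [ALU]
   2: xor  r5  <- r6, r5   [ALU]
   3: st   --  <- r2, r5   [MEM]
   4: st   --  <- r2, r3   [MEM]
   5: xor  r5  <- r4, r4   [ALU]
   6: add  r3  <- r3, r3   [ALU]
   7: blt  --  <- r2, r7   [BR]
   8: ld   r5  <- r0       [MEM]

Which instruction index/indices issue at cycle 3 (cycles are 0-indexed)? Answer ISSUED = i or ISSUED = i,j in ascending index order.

ISSUED = 4,5

c0: i0&i1 st.MEM;and.ALU  pair
c1: i2 xor.ALU  RAW r5
c2: i3 st.MEM  no-port MEM/MEM
c3: i4&i5 st.MEM;xor.ALU  pair
c4: i6&i7 add.ALU;blt.BR  pair
c5: i8 ld.MEM  tail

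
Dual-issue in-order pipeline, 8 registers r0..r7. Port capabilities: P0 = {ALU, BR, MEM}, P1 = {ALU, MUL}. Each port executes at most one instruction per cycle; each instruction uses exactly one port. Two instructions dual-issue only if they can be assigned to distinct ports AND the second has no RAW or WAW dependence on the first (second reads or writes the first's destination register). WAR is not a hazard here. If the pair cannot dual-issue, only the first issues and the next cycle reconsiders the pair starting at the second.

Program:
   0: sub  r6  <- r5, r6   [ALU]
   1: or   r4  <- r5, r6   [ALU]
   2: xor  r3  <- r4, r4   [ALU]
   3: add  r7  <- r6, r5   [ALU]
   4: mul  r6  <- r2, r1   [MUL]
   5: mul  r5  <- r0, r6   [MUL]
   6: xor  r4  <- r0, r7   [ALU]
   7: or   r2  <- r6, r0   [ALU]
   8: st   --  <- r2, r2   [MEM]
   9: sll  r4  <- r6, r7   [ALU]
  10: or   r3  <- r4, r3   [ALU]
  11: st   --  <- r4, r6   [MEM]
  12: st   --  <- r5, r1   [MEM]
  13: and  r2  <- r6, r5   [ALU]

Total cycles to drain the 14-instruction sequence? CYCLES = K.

CYCLES = 9

  cy0 -> i0 (sub.ALU) RAW r6
  cy1 -> i1 (or.ALU) RAW r4
  cy2 -> i2/i3 (xor.ALU;add.ALU) 2-wide
  cy3 -> i4 (mul.MUL) no-port MUL/MUL
  cy4 -> i5/i6 (mul.MUL;xor.ALU) 2-wide
  cy5 -> i7 (or.ALU) RAW r2
  cy6 -> i8/i9 (st.MEM;sll.ALU) 2-wide
  cy7 -> i10/i11 (or.ALU;st.MEM) 2-wide
  cy8 -> i12/i13 (st.MEM;and.ALU) 2-wide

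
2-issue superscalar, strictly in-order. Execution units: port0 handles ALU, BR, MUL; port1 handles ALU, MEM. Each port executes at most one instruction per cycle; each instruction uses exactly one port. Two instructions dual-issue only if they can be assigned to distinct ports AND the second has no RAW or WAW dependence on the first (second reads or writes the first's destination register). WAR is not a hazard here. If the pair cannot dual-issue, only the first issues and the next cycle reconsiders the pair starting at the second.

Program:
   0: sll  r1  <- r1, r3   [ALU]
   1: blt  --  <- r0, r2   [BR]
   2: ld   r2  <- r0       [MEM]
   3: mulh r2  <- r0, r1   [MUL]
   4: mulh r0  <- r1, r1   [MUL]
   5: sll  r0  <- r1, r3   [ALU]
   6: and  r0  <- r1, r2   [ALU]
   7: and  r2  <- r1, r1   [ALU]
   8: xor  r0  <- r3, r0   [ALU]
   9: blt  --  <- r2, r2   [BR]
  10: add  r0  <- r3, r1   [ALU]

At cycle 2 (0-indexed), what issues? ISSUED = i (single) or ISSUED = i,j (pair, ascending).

[0] i0&i1  sll blt  -- dual
[1] i2  ld  -- WAW r2
[2] i3  mulh  -- no-port MUL/MUL
[3] i4  mulh  -- WAW r0
[4] i5  sll  -- WAW r0
[5] i6&i7  and and  -- dual
[6] i8&i9  xor blt  -- dual
[7] i10  add  -- tail

ISSUED = 3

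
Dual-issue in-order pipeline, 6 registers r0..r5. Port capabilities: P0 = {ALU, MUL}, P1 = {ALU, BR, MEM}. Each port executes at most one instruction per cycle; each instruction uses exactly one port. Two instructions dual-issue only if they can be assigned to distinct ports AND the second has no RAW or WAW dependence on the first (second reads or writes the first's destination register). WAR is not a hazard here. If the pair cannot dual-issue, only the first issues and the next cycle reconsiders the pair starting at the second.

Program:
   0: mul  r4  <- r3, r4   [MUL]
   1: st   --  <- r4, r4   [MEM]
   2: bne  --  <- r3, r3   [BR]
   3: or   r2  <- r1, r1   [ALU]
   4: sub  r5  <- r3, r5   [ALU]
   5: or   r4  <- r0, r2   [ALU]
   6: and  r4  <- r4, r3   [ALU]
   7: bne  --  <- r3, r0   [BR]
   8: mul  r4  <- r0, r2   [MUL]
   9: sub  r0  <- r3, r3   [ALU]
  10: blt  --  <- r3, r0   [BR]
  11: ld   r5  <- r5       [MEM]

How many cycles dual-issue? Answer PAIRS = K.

PAIRS = 4

[0] i0  mul.MUL  -- RAW r4
[1] i1  st.MEM  -- no-port MEM/BR
[2] i2+i3  bne.BR+or.ALU  -- pair
[3] i4+i5  sub.ALU+or.ALU  -- pair
[4] i6+i7  and.ALU+bne.BR  -- pair
[5] i8+i9  mul.MUL+sub.ALU  -- pair
[6] i10  blt.BR  -- no-port BR/MEM
[7] i11  ld.MEM  -- tail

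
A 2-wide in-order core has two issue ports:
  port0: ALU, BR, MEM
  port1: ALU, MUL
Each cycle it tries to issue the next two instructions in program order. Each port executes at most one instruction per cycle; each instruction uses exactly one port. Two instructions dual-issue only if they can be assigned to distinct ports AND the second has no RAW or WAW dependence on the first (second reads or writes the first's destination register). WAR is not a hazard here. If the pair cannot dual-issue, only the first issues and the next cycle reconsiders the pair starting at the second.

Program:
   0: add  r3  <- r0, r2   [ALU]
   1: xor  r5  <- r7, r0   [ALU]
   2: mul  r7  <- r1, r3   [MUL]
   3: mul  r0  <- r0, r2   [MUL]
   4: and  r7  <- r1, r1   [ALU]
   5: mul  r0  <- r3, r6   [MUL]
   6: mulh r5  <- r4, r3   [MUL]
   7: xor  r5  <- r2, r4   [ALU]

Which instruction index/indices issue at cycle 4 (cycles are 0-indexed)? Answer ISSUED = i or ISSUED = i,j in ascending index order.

ISSUED = 6

t=0 i0/i1:add.ALU/xor.ALU ; pair
t=1 i2:mul.MUL ; no-port MUL/MUL
t=2 i3/i4:mul.MUL/and.ALU ; pair
t=3 i5:mul.MUL ; no-port MUL/MUL
t=4 i6:mulh.MUL ; WAW r5
t=5 i7:xor.ALU ; tail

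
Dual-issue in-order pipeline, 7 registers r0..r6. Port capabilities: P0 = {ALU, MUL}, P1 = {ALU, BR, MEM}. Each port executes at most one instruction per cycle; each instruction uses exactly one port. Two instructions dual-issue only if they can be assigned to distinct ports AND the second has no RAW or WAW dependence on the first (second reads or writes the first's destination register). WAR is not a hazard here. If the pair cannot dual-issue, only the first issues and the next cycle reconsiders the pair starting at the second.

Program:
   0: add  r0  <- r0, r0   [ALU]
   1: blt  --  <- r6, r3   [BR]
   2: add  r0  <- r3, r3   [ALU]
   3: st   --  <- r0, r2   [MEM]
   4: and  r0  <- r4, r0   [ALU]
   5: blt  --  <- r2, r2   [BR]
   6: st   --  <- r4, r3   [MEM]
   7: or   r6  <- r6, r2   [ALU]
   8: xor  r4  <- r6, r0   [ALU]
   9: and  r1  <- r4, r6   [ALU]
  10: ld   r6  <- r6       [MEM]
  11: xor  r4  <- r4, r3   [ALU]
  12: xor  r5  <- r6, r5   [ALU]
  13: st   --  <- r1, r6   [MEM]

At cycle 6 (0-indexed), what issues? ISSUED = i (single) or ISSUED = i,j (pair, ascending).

[0] i0/i1  add+blt  -- 2-wide
[1] i2  add  -- RAW r0
[2] i3/i4  st+and  -- 2-wide
[3] i5  blt  -- no-port BR/MEM
[4] i6/i7  st+or  -- 2-wide
[5] i8  xor  -- RAW r4
[6] i9/i10  and+ld  -- 2-wide
[7] i11/i12  xor+xor  -- 2-wide
[8] i13  st  -- tail

ISSUED = 9,10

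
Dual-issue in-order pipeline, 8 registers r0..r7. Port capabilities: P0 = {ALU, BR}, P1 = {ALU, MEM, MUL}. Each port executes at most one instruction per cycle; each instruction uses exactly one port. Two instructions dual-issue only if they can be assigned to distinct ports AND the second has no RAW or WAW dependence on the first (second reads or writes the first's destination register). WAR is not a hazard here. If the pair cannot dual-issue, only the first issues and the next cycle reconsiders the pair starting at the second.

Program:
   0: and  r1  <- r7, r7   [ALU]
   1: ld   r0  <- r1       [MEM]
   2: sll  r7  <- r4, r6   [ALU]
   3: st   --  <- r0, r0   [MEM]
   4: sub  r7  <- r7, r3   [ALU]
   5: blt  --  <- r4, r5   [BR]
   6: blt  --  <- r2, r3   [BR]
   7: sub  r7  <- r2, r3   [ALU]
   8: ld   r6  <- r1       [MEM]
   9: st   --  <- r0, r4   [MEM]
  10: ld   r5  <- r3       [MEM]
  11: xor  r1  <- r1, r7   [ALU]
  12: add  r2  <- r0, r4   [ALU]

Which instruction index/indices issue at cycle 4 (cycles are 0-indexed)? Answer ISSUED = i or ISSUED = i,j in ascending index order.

ISSUED = 6,7

#0 head=0: and.ALU i0 RAW r1
#1 head=1: ld.MEM/sll.ALU i1&i2 pair
#2 head=3: st.MEM/sub.ALU i3&i4 pair
#3 head=5: blt.BR i5 no-port BR/BR
#4 head=6: blt.BR/sub.ALU i6&i7 pair
#5 head=8: ld.MEM i8 no-port MEM/MEM
#6 head=9: st.MEM i9 no-port MEM/MEM
#7 head=10: ld.MEM/xor.ALU i10&i11 pair
#8 head=12: add.ALU i12 tail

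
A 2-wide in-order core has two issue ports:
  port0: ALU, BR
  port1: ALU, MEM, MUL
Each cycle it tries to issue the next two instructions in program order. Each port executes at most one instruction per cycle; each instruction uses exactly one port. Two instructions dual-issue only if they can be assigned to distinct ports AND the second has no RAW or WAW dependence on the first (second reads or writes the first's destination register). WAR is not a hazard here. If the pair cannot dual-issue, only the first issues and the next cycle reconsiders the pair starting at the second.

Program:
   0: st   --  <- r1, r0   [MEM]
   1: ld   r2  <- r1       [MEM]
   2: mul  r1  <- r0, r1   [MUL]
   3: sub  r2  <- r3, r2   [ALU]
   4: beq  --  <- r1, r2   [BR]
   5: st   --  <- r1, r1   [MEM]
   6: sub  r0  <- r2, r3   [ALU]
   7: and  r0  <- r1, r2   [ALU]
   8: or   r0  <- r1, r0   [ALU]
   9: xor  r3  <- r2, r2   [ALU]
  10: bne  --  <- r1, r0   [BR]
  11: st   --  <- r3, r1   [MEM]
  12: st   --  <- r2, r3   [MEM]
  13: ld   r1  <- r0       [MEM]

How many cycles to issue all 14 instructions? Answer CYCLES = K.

  cy0 -> i0 (st.MEM) no-port MEM/MEM
  cy1 -> i1 (ld.MEM) no-port MEM/MUL
  cy2 -> i2/i3 (mul.MUL;sub.ALU) dual
  cy3 -> i4/i5 (beq.BR;st.MEM) dual
  cy4 -> i6 (sub.ALU) WAW r0
  cy5 -> i7 (and.ALU) RAW+WAW r0
  cy6 -> i8/i9 (or.ALU;xor.ALU) dual
  cy7 -> i10/i11 (bne.BR;st.MEM) dual
  cy8 -> i12 (st.MEM) no-port MEM/MEM
  cy9 -> i13 (ld.MEM) tail

CYCLES = 10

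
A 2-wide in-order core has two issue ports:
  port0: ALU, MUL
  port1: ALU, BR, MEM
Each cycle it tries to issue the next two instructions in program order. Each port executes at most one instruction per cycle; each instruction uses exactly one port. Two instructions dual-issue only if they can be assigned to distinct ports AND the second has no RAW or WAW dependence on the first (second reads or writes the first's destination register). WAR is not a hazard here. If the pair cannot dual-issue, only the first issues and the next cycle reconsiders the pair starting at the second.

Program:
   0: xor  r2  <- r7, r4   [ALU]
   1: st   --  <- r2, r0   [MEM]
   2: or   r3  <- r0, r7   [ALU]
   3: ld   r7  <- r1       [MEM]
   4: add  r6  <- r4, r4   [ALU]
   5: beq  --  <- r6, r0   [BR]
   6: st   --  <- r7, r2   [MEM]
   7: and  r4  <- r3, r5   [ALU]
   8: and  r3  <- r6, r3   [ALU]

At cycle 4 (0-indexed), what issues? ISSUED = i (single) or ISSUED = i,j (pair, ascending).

c0: i0 xor.ALU  RAW r2
c1: i1/i2 st.MEM/or.ALU  2-wide
c2: i3/i4 ld.MEM/add.ALU  2-wide
c3: i5 beq.BR  no-port BR/MEM
c4: i6/i7 st.MEM/and.ALU  2-wide
c5: i8 and.ALU  tail

ISSUED = 6,7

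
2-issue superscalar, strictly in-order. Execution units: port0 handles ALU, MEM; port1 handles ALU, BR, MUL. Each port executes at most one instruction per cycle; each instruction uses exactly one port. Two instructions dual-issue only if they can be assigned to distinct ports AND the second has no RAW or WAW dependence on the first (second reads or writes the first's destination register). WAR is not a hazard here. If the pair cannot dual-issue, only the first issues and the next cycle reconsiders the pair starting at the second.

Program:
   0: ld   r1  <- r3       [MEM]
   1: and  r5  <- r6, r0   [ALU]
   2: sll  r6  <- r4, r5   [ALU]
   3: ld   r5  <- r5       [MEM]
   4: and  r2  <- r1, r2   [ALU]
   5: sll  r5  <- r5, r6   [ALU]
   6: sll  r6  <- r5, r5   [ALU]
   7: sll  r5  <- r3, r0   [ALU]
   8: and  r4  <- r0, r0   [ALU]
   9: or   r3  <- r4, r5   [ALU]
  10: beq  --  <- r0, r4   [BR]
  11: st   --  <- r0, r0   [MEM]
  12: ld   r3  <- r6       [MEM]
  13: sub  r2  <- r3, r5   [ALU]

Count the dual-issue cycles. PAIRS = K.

  cy0 -> i0,i1 (ld and) pair
  cy1 -> i2,i3 (sll ld) pair
  cy2 -> i4,i5 (and sll) pair
  cy3 -> i6,i7 (sll sll) pair
  cy4 -> i8 (and) RAW r4
  cy5 -> i9,i10 (or beq) pair
  cy6 -> i11 (st) no-port MEM/MEM
  cy7 -> i12 (ld) RAW r3
  cy8 -> i13 (sub) tail

PAIRS = 5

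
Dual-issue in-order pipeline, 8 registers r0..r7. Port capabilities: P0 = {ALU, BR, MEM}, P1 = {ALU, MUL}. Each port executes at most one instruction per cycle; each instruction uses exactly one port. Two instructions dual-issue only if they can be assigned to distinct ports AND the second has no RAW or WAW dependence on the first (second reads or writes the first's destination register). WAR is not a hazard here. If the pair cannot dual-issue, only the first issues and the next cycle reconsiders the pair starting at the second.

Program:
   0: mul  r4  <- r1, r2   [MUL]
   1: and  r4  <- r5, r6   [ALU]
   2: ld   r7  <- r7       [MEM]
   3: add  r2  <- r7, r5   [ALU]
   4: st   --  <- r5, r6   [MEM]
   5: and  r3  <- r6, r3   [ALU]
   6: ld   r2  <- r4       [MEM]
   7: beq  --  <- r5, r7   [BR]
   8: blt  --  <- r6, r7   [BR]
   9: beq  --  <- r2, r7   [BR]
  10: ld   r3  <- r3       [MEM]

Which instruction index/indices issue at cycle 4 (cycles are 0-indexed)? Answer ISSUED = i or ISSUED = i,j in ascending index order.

ISSUED = 7

0. mul.MUL @i0  | WAW r4
1. and.ALU+ld.MEM @i1+i2  | pair
2. add.ALU+st.MEM @i3+i4  | pair
3. and.ALU+ld.MEM @i5+i6  | pair
4. beq.BR @i7  | no-port BR/BR
5. blt.BR @i8  | no-port BR/BR
6. beq.BR @i9  | no-port BR/MEM
7. ld.MEM @i10  | tail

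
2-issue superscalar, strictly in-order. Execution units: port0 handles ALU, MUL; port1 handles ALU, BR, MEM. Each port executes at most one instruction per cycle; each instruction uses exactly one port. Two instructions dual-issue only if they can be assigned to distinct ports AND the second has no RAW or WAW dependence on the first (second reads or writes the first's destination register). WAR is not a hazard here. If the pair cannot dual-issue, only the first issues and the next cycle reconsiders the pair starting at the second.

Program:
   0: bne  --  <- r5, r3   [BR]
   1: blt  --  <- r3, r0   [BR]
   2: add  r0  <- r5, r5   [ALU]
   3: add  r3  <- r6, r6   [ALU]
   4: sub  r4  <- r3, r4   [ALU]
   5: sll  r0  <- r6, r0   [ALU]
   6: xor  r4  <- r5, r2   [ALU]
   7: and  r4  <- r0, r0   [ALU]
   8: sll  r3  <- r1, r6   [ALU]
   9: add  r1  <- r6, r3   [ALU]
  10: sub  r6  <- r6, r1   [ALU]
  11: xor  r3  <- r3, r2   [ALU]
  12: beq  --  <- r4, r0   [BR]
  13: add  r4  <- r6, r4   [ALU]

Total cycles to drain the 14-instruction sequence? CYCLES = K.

c0: i0 bne  no-port BR/BR
c1: i1/i2 blt add  pair
c2: i3 add  RAW r3
c3: i4/i5 sub sll  pair
c4: i6 xor  WAW r4
c5: i7/i8 and sll  pair
c6: i9 add  RAW r1
c7: i10/i11 sub xor  pair
c8: i12/i13 beq add  pair

CYCLES = 9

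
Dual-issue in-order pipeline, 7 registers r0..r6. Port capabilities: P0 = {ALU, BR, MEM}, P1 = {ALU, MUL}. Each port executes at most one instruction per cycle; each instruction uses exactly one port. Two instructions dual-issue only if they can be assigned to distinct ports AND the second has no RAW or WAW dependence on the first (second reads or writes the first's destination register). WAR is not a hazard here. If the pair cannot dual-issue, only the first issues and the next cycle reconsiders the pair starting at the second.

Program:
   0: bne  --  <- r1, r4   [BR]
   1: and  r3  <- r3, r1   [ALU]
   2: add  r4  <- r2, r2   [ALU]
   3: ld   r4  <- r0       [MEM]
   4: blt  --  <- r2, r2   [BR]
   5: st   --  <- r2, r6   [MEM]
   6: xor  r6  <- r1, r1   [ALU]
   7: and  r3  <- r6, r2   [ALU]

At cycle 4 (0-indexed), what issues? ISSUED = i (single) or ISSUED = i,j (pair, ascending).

ISSUED = 5,6

0. bne.BR/and.ALU @i0/i1  | 2-wide
1. add.ALU @i2  | WAW r4
2. ld.MEM @i3  | no-port MEM/BR
3. blt.BR @i4  | no-port BR/MEM
4. st.MEM/xor.ALU @i5/i6  | 2-wide
5. and.ALU @i7  | tail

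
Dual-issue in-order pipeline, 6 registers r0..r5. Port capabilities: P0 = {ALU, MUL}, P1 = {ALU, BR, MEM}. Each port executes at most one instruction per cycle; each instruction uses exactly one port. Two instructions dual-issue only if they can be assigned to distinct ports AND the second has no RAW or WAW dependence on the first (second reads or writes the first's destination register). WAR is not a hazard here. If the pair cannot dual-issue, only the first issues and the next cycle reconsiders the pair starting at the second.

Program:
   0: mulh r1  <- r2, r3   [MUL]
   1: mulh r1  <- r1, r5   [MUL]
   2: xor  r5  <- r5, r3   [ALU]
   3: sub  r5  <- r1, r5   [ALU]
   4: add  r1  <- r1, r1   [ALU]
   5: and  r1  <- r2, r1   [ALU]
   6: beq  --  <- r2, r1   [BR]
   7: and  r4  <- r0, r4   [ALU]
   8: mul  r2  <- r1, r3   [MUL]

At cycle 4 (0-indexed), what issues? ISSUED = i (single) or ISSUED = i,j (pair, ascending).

ISSUED = 6,7

  cy0 -> i0 (mulh) no-port MUL/MUL
  cy1 -> i1+i2 (mulh xor) dual
  cy2 -> i3+i4 (sub add) dual
  cy3 -> i5 (and) RAW r1
  cy4 -> i6+i7 (beq and) dual
  cy5 -> i8 (mul) tail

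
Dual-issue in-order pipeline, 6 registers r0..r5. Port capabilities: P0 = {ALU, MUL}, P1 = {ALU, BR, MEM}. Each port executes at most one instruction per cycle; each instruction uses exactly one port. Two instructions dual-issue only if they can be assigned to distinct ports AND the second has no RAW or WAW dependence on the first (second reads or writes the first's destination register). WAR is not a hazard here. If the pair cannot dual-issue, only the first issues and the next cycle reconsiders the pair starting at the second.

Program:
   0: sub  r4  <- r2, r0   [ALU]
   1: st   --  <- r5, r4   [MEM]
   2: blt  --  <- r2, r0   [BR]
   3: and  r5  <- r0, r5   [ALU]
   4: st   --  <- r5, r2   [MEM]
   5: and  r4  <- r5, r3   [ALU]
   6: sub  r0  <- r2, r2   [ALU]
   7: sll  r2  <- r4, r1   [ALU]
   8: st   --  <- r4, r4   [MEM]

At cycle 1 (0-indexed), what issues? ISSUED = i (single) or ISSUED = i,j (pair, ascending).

  cy0 -> i0 (sub.ALU) RAW r4
  cy1 -> i1 (st.MEM) no-port MEM/BR
  cy2 -> i2&i3 (blt.BR;and.ALU) 2-wide
  cy3 -> i4&i5 (st.MEM;and.ALU) 2-wide
  cy4 -> i6&i7 (sub.ALU;sll.ALU) 2-wide
  cy5 -> i8 (st.MEM) tail

ISSUED = 1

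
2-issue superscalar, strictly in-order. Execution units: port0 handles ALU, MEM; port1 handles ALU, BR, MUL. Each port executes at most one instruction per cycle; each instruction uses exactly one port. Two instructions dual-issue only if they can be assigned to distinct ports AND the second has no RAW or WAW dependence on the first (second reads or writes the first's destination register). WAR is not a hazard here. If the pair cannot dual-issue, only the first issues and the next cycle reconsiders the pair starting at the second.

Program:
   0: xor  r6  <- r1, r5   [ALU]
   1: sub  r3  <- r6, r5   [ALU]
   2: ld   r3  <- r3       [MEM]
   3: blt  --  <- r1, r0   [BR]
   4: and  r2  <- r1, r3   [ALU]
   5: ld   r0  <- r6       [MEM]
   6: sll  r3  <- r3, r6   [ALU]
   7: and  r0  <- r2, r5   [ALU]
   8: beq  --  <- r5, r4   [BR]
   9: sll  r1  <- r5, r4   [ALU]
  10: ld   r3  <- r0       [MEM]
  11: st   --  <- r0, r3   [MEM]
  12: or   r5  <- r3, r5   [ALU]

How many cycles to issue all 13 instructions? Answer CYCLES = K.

0. xor @i0  | RAW r6
1. sub @i1  | RAW+WAW r3
2. ld/blt @i2&i3  | 2-wide
3. and/ld @i4&i5  | 2-wide
4. sll/and @i6&i7  | 2-wide
5. beq/sll @i8&i9  | 2-wide
6. ld @i10  | no-port MEM/MEM
7. st/or @i11&i12  | 2-wide

CYCLES = 8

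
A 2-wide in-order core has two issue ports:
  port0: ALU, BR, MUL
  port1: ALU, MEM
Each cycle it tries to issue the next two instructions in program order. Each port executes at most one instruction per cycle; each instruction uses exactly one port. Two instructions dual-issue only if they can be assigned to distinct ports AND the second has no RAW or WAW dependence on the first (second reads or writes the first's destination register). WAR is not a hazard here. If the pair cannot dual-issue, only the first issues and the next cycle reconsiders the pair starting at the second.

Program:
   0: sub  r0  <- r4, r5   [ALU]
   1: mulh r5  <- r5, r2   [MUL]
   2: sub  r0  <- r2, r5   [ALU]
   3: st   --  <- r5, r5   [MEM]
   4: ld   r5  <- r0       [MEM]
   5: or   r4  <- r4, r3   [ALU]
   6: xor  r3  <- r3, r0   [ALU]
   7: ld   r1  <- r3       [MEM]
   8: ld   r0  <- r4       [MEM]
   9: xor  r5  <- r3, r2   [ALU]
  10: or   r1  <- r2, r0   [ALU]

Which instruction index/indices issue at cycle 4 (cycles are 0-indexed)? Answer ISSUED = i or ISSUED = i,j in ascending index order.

0. sub.ALU mulh.MUL @i0&i1  | pair
1. sub.ALU st.MEM @i2&i3  | pair
2. ld.MEM or.ALU @i4&i5  | pair
3. xor.ALU @i6  | RAW r3
4. ld.MEM @i7  | no-port MEM/MEM
5. ld.MEM xor.ALU @i8&i9  | pair
6. or.ALU @i10  | tail

ISSUED = 7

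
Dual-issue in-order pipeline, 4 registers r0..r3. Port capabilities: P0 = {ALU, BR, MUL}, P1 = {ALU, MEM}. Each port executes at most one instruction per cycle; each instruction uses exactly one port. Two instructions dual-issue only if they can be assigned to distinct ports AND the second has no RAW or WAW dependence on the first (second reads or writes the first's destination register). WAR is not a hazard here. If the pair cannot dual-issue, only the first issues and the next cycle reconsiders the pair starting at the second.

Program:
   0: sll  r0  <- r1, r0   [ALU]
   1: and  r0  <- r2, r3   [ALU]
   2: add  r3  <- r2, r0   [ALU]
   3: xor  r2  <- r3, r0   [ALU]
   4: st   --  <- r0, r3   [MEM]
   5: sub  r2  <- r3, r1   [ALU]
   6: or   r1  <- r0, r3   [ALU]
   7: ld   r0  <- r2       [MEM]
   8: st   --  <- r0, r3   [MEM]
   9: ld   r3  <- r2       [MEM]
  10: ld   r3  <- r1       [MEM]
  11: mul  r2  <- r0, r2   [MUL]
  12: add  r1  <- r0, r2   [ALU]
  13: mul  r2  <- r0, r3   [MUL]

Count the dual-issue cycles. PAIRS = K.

PAIRS = 4

t=0 i0:sll ; WAW r0
t=1 i1:and ; RAW r0
t=2 i2:add ; RAW r3
t=3 i3&i4:xor+st ; dual
t=4 i5&i6:sub+or ; dual
t=5 i7:ld ; no-port MEM/MEM
t=6 i8:st ; no-port MEM/MEM
t=7 i9:ld ; no-port MEM/MEM
t=8 i10&i11:ld+mul ; dual
t=9 i12&i13:add+mul ; dual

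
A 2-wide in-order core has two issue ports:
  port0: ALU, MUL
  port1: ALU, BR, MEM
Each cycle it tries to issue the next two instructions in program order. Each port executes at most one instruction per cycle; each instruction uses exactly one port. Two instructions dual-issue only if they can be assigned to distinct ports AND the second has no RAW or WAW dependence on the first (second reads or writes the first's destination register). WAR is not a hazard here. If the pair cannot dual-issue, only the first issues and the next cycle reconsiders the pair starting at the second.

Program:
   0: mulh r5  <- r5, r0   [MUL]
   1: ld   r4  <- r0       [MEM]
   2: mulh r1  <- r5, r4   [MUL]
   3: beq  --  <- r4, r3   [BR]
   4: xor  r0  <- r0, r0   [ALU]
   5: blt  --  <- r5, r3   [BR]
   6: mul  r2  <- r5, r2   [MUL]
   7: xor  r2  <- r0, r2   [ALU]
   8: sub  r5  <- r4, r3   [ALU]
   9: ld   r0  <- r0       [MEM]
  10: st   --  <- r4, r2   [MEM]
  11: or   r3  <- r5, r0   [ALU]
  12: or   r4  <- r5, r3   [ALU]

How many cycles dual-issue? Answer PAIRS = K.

PAIRS = 5

#0 head=0: mulh.MUL;ld.MEM i0/i1 2-wide
#1 head=2: mulh.MUL;beq.BR i2/i3 2-wide
#2 head=4: xor.ALU;blt.BR i4/i5 2-wide
#3 head=6: mul.MUL i6 RAW+WAW r2
#4 head=7: xor.ALU;sub.ALU i7/i8 2-wide
#5 head=9: ld.MEM i9 no-port MEM/MEM
#6 head=10: st.MEM;or.ALU i10/i11 2-wide
#7 head=12: or.ALU i12 tail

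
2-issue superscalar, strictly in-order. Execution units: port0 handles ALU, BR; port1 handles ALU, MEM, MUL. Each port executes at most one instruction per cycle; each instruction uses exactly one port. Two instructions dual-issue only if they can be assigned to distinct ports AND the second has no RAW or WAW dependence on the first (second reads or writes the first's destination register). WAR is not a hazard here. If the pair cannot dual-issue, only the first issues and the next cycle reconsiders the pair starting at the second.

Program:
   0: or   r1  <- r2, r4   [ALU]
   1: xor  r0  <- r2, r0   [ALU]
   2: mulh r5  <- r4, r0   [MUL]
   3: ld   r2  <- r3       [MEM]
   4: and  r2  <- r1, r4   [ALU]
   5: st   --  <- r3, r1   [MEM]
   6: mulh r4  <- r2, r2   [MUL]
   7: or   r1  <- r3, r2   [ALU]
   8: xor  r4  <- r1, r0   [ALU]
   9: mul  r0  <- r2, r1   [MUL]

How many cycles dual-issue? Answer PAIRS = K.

PAIRS = 4

  cy0 -> i0/i1 (or/xor) 2-wide
  cy1 -> i2 (mulh) no-port MUL/MEM
  cy2 -> i3 (ld) WAW r2
  cy3 -> i4/i5 (and/st) 2-wide
  cy4 -> i6/i7 (mulh/or) 2-wide
  cy5 -> i8/i9 (xor/mul) 2-wide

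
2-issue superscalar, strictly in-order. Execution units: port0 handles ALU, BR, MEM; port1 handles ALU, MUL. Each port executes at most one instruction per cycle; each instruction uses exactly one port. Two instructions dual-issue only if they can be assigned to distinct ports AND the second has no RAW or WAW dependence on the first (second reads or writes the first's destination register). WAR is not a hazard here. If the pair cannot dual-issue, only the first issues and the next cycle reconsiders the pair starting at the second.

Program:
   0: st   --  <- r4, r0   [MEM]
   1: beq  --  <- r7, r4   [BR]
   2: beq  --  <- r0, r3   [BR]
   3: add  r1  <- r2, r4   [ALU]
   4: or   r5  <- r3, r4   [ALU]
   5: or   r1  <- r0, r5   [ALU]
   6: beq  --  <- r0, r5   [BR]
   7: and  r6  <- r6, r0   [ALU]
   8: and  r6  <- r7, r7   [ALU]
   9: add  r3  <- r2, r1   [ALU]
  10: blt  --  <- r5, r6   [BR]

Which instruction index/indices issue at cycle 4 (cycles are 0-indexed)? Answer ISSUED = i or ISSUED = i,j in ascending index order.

t=0 i0:st.MEM ; no-port MEM/BR
t=1 i1:beq.BR ; no-port BR/BR
t=2 i2,i3:beq.BR;add.ALU ; pair
t=3 i4:or.ALU ; RAW r5
t=4 i5,i6:or.ALU;beq.BR ; pair
t=5 i7:and.ALU ; WAW r6
t=6 i8,i9:and.ALU;add.ALU ; pair
t=7 i10:blt.BR ; tail

ISSUED = 5,6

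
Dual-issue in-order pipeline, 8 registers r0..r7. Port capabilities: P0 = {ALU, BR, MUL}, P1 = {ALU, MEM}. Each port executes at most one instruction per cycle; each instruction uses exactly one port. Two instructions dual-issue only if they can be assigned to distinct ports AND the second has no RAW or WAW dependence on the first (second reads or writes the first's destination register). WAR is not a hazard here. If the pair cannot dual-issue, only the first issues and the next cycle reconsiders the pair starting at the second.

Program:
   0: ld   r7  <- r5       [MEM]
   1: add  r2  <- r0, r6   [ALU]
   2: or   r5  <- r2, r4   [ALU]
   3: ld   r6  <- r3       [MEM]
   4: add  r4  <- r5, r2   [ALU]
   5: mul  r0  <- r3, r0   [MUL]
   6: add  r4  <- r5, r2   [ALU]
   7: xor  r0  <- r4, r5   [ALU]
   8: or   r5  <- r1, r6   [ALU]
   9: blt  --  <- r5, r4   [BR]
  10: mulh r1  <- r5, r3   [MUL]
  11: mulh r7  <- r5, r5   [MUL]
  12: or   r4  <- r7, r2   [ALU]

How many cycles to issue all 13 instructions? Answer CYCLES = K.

CYCLES = 9

  cy0 -> i0&i1 (ld.MEM add.ALU) 2-wide
  cy1 -> i2&i3 (or.ALU ld.MEM) 2-wide
  cy2 -> i4&i5 (add.ALU mul.MUL) 2-wide
  cy3 -> i6 (add.ALU) RAW r4
  cy4 -> i7&i8 (xor.ALU or.ALU) 2-wide
  cy5 -> i9 (blt.BR) no-port BR/MUL
  cy6 -> i10 (mulh.MUL) no-port MUL/MUL
  cy7 -> i11 (mulh.MUL) RAW r7
  cy8 -> i12 (or.ALU) tail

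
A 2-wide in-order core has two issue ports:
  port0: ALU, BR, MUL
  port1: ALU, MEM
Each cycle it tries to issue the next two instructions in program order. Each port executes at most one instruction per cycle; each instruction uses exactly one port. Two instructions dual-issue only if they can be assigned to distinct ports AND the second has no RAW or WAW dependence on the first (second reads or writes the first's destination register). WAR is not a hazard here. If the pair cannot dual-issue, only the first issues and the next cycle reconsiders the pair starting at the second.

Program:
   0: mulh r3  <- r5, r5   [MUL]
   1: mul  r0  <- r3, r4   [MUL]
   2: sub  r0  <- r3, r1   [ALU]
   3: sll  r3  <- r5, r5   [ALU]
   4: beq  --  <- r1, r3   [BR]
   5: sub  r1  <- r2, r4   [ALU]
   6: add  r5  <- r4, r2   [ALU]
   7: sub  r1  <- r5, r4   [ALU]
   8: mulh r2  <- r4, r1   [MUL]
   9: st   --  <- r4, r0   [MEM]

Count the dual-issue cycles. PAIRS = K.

PAIRS = 3

  cy0 -> i0 (mulh) no-port MUL/MUL
  cy1 -> i1 (mul) WAW r0
  cy2 -> i2,i3 (sub+sll) 2-wide
  cy3 -> i4,i5 (beq+sub) 2-wide
  cy4 -> i6 (add) RAW r5
  cy5 -> i7 (sub) RAW r1
  cy6 -> i8,i9 (mulh+st) 2-wide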